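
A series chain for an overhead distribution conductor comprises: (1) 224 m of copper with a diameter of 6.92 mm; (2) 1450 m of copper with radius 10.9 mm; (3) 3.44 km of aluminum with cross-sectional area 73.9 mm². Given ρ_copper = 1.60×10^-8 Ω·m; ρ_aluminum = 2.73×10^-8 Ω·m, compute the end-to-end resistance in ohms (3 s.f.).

Seg 1: A = π(d/2)² = π(3.4600e-03 m)² = 3.761e-05 m²
R_1 = (1.60×10^-8)(224)/(3.761e-05) = 0.09529 Ω
Seg 2: A = πr² = π(1.0900e-02 m)² = 3.733e-04 m²
R_2 = (1.60×10^-8)(1450)/(3.733e-04) = 0.06216 Ω
Seg 3: A = 73.9 mm² = 7.390e-05 m²
R_3 = (2.73×10^-8)(3440)/(7.390e-05) = 1.271 Ω
R_total = R_1 + R_2 + R_3 = 1.43 Ω

1.43 Ω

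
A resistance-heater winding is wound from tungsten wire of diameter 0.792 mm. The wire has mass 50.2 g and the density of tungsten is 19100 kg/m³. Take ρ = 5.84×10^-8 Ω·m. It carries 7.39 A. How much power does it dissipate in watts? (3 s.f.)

A = π(d/2)² = π(3.9600e-04 m)² = 4.9265e-07 m²
L = m/(density·A) = 0.0502/(19100×4.9265e-07) = 5.335 m
R = ρL/A = (5.84×10^-8)(5.335)/(4.9265e-07) = 0.6324 Ω
P = I²R = (7.39)² × 0.6324 = 34.5 W

34.5 W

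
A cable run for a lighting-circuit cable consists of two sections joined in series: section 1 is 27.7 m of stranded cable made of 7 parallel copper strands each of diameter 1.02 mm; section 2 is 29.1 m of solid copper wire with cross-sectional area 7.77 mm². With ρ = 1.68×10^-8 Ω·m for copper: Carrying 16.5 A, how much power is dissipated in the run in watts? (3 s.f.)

Section 1: A_strand = π(5.1000e-04)² = 8.171e-07 m²; R₁ = ρL/(N·A_s) = (1.68×10^-8)(27.7)/(7×8.171e-07) = 0.08136 Ω
Section 2: A = 7.77 mm² = 7.770e-06 m²
R₂ = (1.68×10^-8)(29.1)/(7.770e-06) = 0.06292 Ω
R = R₁ + R₂ = 0.1443 Ω
P = I²R = (16.5)² × 0.1443 = 39.3 W

39.3 W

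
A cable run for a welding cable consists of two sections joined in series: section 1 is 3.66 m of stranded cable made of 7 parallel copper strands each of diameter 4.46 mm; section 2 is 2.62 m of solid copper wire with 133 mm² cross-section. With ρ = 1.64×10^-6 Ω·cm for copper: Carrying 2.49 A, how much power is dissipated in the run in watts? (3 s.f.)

ρ = 1.64×10^-6 Ω·cm = 1.64×10^-8 Ω·m
Section 1: A_strand = π(2.2300e-03)² = 1.562e-05 m²; R₁ = ρL/(N·A_s) = (1.64×10^-8)(3.66)/(7×1.562e-05) = 5.489×10^-4 Ω
Section 2: A = 133 mm² = 1.330e-04 m²
R₂ = (1.64×10^-8)(2.62)/(1.330e-04) = 3.231×10^-4 Ω
R = R₁ + R₂ = 8.719×10^-4 Ω
P = I²R = (2.49)² × 8.719×10^-4 = 0.00541 W

0.00541 W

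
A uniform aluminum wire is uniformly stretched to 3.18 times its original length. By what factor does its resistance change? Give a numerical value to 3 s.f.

Volume constant ⇒ A' = A/k with k = 3.18. R' = ρ(kL)/(A/k) = k²R.
Factor = 10.1

10.1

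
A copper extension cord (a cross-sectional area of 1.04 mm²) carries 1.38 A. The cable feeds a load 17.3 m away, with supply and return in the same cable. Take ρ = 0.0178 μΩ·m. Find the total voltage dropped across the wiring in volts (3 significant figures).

ρ = 0.0178 μΩ·m = 1.78×10^-8 Ω·m
A = 1.04 mm² = 1.040e-06 m²
Total conductor length (both ways) L = 2 × 17.3 = 34.6 m
R = ρL/A = (1.78×10^-8)(34.6)/(1.040e-06) = 0.5922 Ω
V = IR = 1.38 × 0.5922 = 0.817 V

0.817 V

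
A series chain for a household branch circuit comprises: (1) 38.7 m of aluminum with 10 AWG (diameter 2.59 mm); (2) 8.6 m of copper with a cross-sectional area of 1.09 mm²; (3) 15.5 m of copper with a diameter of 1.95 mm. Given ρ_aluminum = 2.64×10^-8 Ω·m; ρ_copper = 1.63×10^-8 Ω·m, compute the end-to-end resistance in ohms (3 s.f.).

Seg 1: A = π(2.59/2 mm)² = π(1.2950e-03 m)² = 5.269e-06 m²
R_1 = (2.64×10^-8)(38.7)/(5.269e-06) = 0.1939 Ω
Seg 2: A = 1.09 mm² = 1.090e-06 m²
R_2 = (1.63×10^-8)(8.6)/(1.090e-06) = 0.1286 Ω
Seg 3: A = π(d/2)² = π(9.7500e-04 m)² = 2.986e-06 m²
R_3 = (1.63×10^-8)(15.5)/(2.986e-06) = 0.0846 Ω
R_total = R_1 + R_2 + R_3 = 0.407 Ω

0.407 Ω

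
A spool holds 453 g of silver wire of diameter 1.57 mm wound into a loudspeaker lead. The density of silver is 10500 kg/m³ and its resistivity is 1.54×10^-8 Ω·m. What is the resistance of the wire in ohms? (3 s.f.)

A = π(d/2)² = π(7.8500e-04 m)² = 1.9359e-06 m²
L = m/(density·A) = 0.453/(10500×1.9359e-06) = 22.29 m
R = ρL/A = (1.54×10^-8)(22.29)/(1.9359e-06) = 0.177 Ω

0.177 Ω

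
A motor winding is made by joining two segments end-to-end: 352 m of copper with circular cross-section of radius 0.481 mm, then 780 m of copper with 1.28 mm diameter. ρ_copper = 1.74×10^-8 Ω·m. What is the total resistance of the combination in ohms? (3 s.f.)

Segment 1: A = πr² = π(4.8100e-04 m)² = 7.268e-07 m²
R₁ = ρL/A = (1.74×10^-8)(352)/(7.268e-07) = 8.427 Ω
Segment 2: A = π(d/2)² = π(6.4000e-04 m)² = 1.287e-06 m²
R₂ = (1.74×10^-8)(780)/(1.287e-06) = 10.55 Ω
R = R₁ + R₂ = 19.0 Ω

19.0 Ω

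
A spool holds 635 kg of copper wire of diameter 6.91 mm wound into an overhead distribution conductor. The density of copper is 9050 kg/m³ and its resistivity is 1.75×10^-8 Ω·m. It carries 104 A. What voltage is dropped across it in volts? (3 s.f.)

90.8 V

A = π(d/2)² = π(3.4550e-03 m)² = 3.7501e-05 m²
L = m/(density·A) = 635/(9050×3.7501e-05) = 1871 m
R = ρL/A = (1.75×10^-8)(1871)/(3.7501e-05) = 0.8731 Ω
V = IR = 104 × 0.8731 = 90.8 V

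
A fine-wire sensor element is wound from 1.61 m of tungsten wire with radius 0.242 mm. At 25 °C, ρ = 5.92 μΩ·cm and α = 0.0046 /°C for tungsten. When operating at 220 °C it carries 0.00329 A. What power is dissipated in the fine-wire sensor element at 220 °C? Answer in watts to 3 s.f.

1.06×10^-5 W

ρ = 5.92 μΩ·cm = 5.92×10^-8 Ω·m
A = πr² = π(2.4200e-04 m)² = 1.840e-07 m²
R₍25₎ = ρL/A = (5.92×10^-8)(1.61)/(1.840e-07) = 0.518 Ω
R₍220₎ = R₍25₎(1 + αΔT) = 0.518 × (1 + 0.0046×195) = 0.9827 Ω
P = I²R = (0.00329)² × 0.9827 = 1.06×10^-5 W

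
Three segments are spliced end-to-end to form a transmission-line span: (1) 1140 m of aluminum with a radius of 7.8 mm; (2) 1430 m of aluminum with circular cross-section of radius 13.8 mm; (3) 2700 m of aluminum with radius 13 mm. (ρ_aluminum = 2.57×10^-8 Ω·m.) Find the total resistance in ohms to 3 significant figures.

0.345 Ω

Seg 1: A = πr² = π(7.8000e-03 m)² = 1.911e-04 m²
R_1 = (2.57×10^-8)(1140)/(1.911e-04) = 0.1533 Ω
Seg 2: A = πr² = π(1.3800e-02 m)² = 5.983e-04 m²
R_2 = (2.57×10^-8)(1430)/(5.983e-04) = 0.06143 Ω
Seg 3: A = πr² = π(1.3000e-02 m)² = 5.309e-04 m²
R_3 = (2.57×10^-8)(2700)/(5.309e-04) = 0.1307 Ω
R_total = R_1 + R_2 + R_3 = 0.345 Ω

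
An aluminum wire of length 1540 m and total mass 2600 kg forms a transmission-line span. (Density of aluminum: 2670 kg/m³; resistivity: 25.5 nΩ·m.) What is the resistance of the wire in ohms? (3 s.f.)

ρ = 25.5 nΩ·m = 2.55×10^-8 Ω·m
A = m/(density·L) = 2600/(2670×1540) = 6.3233e-04 m²
R = ρL/A = (2.55×10^-8)(1540)/(6.3233e-04) = 0.0621 Ω

0.0621 Ω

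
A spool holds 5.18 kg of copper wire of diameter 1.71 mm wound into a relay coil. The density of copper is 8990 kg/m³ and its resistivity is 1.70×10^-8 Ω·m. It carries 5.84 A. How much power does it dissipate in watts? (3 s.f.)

63.3 W

A = π(d/2)² = π(8.5500e-04 m)² = 2.2966e-06 m²
L = m/(density·A) = 5.18/(8990×2.2966e-06) = 250.9 m
R = ρL/A = (1.70×10^-8)(250.9)/(2.2966e-06) = 1.857 Ω
P = I²R = (5.84)² × 1.857 = 63.3 W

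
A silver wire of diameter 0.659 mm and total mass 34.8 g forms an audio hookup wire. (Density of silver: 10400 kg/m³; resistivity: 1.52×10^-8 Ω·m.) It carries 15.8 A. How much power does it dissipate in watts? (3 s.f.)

A = π(d/2)² = π(3.2950e-04 m)² = 3.4108e-07 m²
L = m/(density·A) = 0.0348/(10400×3.4108e-07) = 9.81 m
R = ρL/A = (1.52×10^-8)(9.81)/(3.4108e-07) = 0.4372 Ω
P = I²R = (15.8)² × 0.4372 = 109 W

109 W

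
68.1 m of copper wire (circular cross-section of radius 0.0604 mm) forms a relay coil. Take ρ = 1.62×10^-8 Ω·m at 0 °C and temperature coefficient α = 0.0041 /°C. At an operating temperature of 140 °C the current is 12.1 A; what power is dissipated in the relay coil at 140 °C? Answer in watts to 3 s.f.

22200 W

A = πr² = π(6.0400e-05 m)² = 1.146e-08 m²
R₍0₎ = ρL/A = (1.62×10^-8)(68.1)/(1.146e-08) = 96.26 Ω
R₍140₎ = R₍0₎(1 + αΔT) = 96.26 × (1 + 0.0041×140) = 151.5 Ω
P = I²R = (12.1)² × 151.5 = 22200 W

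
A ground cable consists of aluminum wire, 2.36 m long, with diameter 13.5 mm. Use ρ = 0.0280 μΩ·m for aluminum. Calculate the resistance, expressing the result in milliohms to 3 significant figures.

0.462 mΩ

ρ = 0.0280 μΩ·m = 2.80×10^-8 Ω·m
A = π(d/2)² = π(6.7500e-03 m)² = 1.431e-04 m²
R = ρL/A = (2.80×10^-8)(2.36 m)/(1.431e-04 m²) = 0.462 mΩ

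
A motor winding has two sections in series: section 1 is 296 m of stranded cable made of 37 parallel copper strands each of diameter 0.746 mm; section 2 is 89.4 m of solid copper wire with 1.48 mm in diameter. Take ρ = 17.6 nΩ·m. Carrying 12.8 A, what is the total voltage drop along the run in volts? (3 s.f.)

ρ = 17.6 nΩ·m = 1.76×10^-8 Ω·m
Section 1: A_strand = π(3.7300e-04)² = 4.371e-07 m²; R₁ = ρL/(N·A_s) = (1.76×10^-8)(296)/(37×4.371e-07) = 0.3221 Ω
Section 2: A = π(d/2)² = π(7.4000e-04 m)² = 1.720e-06 m²
R₂ = (1.76×10^-8)(89.4)/(1.720e-06) = 0.9146 Ω
R = R₁ + R₂ = 1.237 Ω
V = IR = 12.8 × 1.237 = 15.8 V

15.8 V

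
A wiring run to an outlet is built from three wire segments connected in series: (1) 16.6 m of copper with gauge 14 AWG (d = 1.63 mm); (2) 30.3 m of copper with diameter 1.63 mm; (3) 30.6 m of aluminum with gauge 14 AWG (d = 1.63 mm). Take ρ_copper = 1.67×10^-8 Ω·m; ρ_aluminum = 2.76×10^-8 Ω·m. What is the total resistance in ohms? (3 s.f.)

0.780 Ω

Seg 1: A = π(1.63/2 mm)² = π(8.1500e-04 m)² = 2.087e-06 m²
R_1 = (1.67×10^-8)(16.6)/(2.087e-06) = 0.1328 Ω
Seg 2: A = π(d/2)² = π(8.1500e-04 m)² = 2.087e-06 m²
R_2 = (1.67×10^-8)(30.3)/(2.087e-06) = 0.2425 Ω
Seg 3: A = π(1.63/2 mm)² = π(8.1500e-04 m)² = 2.087e-06 m²
R_3 = (2.76×10^-8)(30.6)/(2.087e-06) = 0.4047 Ω
R_total = R_1 + R_2 + R_3 = 0.780 Ω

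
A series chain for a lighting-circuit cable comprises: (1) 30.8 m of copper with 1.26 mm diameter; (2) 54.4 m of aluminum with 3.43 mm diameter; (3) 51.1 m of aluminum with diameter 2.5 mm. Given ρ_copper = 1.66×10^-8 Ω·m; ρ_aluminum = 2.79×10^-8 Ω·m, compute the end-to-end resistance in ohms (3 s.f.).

Seg 1: A = π(d/2)² = π(6.3000e-04 m)² = 1.247e-06 m²
R_1 = (1.66×10^-8)(30.8)/(1.247e-06) = 0.41 Ω
Seg 2: A = π(d/2)² = π(1.7150e-03 m)² = 9.240e-06 m²
R_2 = (2.79×10^-8)(54.4)/(9.240e-06) = 0.1643 Ω
Seg 3: A = π(d/2)² = π(1.2500e-03 m)² = 4.909e-06 m²
R_3 = (2.79×10^-8)(51.1)/(4.909e-06) = 0.2904 Ω
R_total = R_1 + R_2 + R_3 = 0.865 Ω

0.865 Ω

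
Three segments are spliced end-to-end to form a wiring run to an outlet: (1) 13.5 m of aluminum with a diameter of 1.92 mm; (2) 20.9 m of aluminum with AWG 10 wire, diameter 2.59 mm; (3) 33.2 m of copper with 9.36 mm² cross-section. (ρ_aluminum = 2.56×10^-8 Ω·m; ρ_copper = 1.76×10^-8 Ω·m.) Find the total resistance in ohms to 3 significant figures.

Seg 1: A = π(d/2)² = π(9.6000e-04 m)² = 2.895e-06 m²
R_1 = (2.56×10^-8)(13.5)/(2.895e-06) = 0.1194 Ω
Seg 2: A = π(2.59/2 mm)² = π(1.2950e-03 m)² = 5.269e-06 m²
R_2 = (2.56×10^-8)(20.9)/(5.269e-06) = 0.1016 Ω
Seg 3: A = 9.36 mm² = 9.360e-06 m²
R_3 = (1.76×10^-8)(33.2)/(9.360e-06) = 0.06243 Ω
R_total = R_1 + R_2 + R_3 = 0.283 Ω

0.283 Ω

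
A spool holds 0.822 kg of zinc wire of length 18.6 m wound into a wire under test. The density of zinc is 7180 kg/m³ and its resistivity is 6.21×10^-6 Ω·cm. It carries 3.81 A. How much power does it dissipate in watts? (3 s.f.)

ρ = 6.21×10^-6 Ω·cm = 6.21×10^-8 Ω·m
A = m/(density·L) = 0.822/(7180×18.6) = 6.1551e-06 m²
R = ρL/A = (6.21×10^-8)(18.6)/(6.1551e-06) = 0.1877 Ω
P = I²R = (3.81)² × 0.1877 = 2.72 W

2.72 W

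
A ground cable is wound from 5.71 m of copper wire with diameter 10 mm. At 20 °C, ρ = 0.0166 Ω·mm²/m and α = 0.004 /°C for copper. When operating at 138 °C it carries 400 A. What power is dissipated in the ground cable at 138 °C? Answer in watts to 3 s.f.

284 W

ρ = 0.0166 Ω·mm²/m = 1.66×10^-8 Ω·m
A = π(d/2)² = π(5.0000e-03 m)² = 7.854e-05 m²
R₍20₎ = ρL/A = (1.66×10^-8)(5.71)/(7.854e-05) = 0.001207 Ω
R₍138₎ = R₍20₎(1 + αΔT) = 0.001207 × (1 + 0.004×118) = 0.001776 Ω
P = I²R = (400)² × 0.001776 = 284 W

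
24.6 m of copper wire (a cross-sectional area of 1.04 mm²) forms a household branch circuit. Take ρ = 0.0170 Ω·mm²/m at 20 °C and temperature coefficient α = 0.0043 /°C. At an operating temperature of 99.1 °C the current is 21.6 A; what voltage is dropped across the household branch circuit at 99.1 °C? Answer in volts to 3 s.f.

11.6 V

ρ = 0.0170 Ω·mm²/m = 1.70×10^-8 Ω·m
A = 1.04 mm² = 1.040e-06 m²
R₍20₎ = ρL/A = (1.70×10^-8)(24.6)/(1.040e-06) = 0.4021 Ω
R₍99.1₎ = R₍20₎(1 + αΔT) = 0.4021 × (1 + 0.0043×79.1) = 0.5389 Ω
V = IR = 21.6 × 0.5389 = 11.6 V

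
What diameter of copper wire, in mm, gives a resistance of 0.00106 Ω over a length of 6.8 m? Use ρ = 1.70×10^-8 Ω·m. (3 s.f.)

11.8 mm

A = ρL/R = (1.70×10^-8)(6.8)/(0.00106) = 1.091e-04 m²
d = 2√(A/π) = 1.178e-02 m = 11.8 mm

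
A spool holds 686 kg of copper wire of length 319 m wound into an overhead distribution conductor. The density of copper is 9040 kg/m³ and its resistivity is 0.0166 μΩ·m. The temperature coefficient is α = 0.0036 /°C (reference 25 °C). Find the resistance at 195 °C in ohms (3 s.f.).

0.0359 Ω

ρ = 0.0166 μΩ·m = 1.66×10^-8 Ω·m
A = m/(density·L) = 686/(9040×319) = 2.3788e-04 m²
R = ρL/A = (1.66×10^-8)(319)/(2.3788e-04) = 0.02226 Ω
R(195 °C) = 0.02226 × (1 + 0.0036×170) = 0.0359 Ω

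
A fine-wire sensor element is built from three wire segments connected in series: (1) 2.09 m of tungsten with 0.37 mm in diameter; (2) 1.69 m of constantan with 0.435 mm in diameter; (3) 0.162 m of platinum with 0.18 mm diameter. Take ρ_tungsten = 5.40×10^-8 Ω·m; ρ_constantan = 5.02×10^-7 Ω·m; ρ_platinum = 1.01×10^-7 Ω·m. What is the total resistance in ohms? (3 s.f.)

7.40 Ω

Seg 1: A = π(d/2)² = π(1.8500e-04 m)² = 1.075e-07 m²
R_1 = (5.40×10^-8)(2.09)/(1.075e-07) = 1.05 Ω
Seg 2: A = π(d/2)² = π(2.1750e-04 m)² = 1.486e-07 m²
R_2 = (5.02×10^-7)(1.69)/(1.486e-07) = 5.709 Ω
Seg 3: A = π(d/2)² = π(9.0000e-05 m)² = 2.545e-08 m²
R_3 = (1.01×10^-7)(0.162)/(2.545e-08) = 0.643 Ω
R_total = R_1 + R_2 + R_3 = 7.40 Ω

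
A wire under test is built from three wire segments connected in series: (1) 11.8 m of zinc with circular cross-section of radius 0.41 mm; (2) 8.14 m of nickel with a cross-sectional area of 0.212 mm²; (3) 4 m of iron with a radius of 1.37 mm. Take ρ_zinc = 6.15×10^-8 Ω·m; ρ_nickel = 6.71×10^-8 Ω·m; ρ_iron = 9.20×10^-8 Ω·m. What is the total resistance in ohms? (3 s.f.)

Seg 1: A = πr² = π(4.1000e-04 m)² = 5.281e-07 m²
R_1 = (6.15×10^-8)(11.8)/(5.281e-07) = 1.374 Ω
Seg 2: A = 0.212 mm² = 2.120e-07 m²
R_2 = (6.71×10^-8)(8.14)/(2.120e-07) = 2.576 Ω
Seg 3: A = πr² = π(1.3700e-03 m)² = 5.896e-06 m²
R_3 = (9.20×10^-8)(4)/(5.896e-06) = 0.06241 Ω
R_total = R_1 + R_2 + R_3 = 4.01 Ω

4.01 Ω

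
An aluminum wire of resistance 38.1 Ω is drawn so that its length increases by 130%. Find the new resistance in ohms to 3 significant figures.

202 Ω

k = 1 + 130/100 = 2.3; volume constant ⇒ A' = A/k, so R' = k²R.
R' = 5.29 × 38.1 = 202 Ω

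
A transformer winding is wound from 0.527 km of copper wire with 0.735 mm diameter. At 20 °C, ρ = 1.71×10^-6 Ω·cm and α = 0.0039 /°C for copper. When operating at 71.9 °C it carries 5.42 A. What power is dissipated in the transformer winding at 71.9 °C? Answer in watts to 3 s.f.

ρ = 1.71×10^-6 Ω·cm = 1.71×10^-8 Ω·m
A = π(d/2)² = π(3.6750e-04 m)² = 4.243e-07 m²
R₍20₎ = ρL/A = (1.71×10^-8)(527)/(4.243e-07) = 21.24 Ω
R₍71.9₎ = R₍20₎(1 + αΔT) = 21.24 × (1 + 0.0039×51.9) = 25.54 Ω
P = I²R = (5.42)² × 25.54 = 750 W

750 W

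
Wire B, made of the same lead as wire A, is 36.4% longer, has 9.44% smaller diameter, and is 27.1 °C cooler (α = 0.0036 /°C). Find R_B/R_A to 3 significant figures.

R ∝ ρL/d² with ρ ∝ (1+αΔT), so R_B/R_A = (1 + 36.4/100) × (1 − 9.44/100)⁻² × (1 − 0.0036×27.1)
= 1.364 × 1.219 × 0.9024 = 1.50

1.50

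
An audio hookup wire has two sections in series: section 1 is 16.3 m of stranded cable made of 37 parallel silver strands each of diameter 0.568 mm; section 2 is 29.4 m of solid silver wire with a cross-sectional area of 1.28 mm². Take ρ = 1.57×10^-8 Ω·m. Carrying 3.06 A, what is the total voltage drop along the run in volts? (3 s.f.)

Section 1: A_strand = π(2.8400e-04)² = 2.534e-07 m²; R₁ = ρL/(N·A_s) = (1.57×10^-8)(16.3)/(37×2.534e-07) = 0.0273 Ω
Section 2: A = 1.28 mm² = 1.280e-06 m²
R₂ = (1.57×10^-8)(29.4)/(1.280e-06) = 0.3606 Ω
R = R₁ + R₂ = 0.3879 Ω
V = IR = 3.06 × 0.3879 = 1.19 V

1.19 V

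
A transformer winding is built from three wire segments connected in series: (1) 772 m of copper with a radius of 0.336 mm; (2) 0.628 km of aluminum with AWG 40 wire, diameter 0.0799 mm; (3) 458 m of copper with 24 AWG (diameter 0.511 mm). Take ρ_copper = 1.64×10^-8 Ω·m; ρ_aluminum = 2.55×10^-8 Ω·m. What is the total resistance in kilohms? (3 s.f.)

3.27 kΩ

Seg 1: A = πr² = π(3.3600e-04 m)² = 3.547e-07 m²
R_1 = (1.64×10^-8)(772)/(3.547e-07) = 35.7 Ω
Seg 2: A = π(0.0799/2 mm)² = π(3.9950e-05 m)² = 5.014e-09 m²
R_2 = (2.55×10^-8)(628)/(5.014e-09) = 3194 Ω
Seg 3: A = π(0.511/2 mm)² = π(2.5550e-04 m)² = 2.051e-07 m²
R_3 = (1.64×10^-8)(458)/(2.051e-07) = 36.63 Ω
R_total = R_1 + R_2 + R_3 = 3.27 kΩ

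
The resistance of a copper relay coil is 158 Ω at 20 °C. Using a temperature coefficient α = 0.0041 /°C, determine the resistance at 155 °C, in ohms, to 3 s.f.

ΔT = 155 − 20 = 135 °C
R = R₀(1 + αΔT) = 158 × (1 + 0.0041×135) = 158 × 1.554 = 245 Ω

245 Ω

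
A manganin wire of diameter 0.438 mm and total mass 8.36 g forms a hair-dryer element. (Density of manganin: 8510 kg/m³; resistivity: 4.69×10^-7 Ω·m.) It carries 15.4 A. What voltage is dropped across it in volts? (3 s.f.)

A = π(d/2)² = π(2.1900e-04 m)² = 1.5067e-07 m²
L = m/(density·A) = 0.00836/(8510×1.5067e-07) = 6.52 m
R = ρL/A = (4.69×10^-7)(6.52)/(1.5067e-07) = 20.29 Ω
V = IR = 15.4 × 20.29 = 313 V

313 V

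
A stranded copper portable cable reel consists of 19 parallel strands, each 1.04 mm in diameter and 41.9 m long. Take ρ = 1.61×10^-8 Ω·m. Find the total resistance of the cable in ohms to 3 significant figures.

0.0418 Ω

A_strand = π(5.2000e-04 m)² = 8.495e-07 m²
R_strand = ρL/A = (1.61×10^-8)(41.9)/(8.495e-07) = 0.7941 Ω
R_total = R_strand/N = 0.7941/19 = 0.0418 Ω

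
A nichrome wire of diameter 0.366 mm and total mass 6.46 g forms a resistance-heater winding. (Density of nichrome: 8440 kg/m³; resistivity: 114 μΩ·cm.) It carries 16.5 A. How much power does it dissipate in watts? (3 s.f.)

ρ = 114 μΩ·cm = 1.14×10^-6 Ω·m
A = π(d/2)² = π(1.8300e-04 m)² = 1.0521e-07 m²
L = m/(density·A) = 0.00646/(8440×1.0521e-07) = 7.275 m
R = ρL/A = (1.14×10^-6)(7.275)/(1.0521e-07) = 78.83 Ω
P = I²R = (16.5)² × 78.83 = 21500 W

21500 W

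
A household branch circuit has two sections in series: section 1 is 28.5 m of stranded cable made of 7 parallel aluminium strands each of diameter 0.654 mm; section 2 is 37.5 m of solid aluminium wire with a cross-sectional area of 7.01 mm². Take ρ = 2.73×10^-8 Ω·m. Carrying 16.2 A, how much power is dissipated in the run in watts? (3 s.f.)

125 W

Section 1: A_strand = π(3.2700e-04)² = 3.359e-07 m²; R₁ = ρL/(N·A_s) = (2.73×10^-8)(28.5)/(7×3.359e-07) = 0.3309 Ω
Section 2: A = 7.01 mm² = 7.010e-06 m²
R₂ = (2.73×10^-8)(37.5)/(7.010e-06) = 0.146 Ω
R = R₁ + R₂ = 0.4769 Ω
P = I²R = (16.2)² × 0.4769 = 125 W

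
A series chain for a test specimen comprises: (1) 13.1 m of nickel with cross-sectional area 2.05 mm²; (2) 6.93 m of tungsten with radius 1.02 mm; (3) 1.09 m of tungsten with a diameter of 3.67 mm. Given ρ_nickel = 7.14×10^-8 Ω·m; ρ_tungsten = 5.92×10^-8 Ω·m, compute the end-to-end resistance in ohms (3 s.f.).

Seg 1: A = 2.05 mm² = 2.050e-06 m²
R_1 = (7.14×10^-8)(13.1)/(2.050e-06) = 0.4563 Ω
Seg 2: A = πr² = π(1.0200e-03 m)² = 3.269e-06 m²
R_2 = (5.92×10^-8)(6.93)/(3.269e-06) = 0.1255 Ω
Seg 3: A = π(d/2)² = π(1.8350e-03 m)² = 1.058e-05 m²
R_3 = (5.92×10^-8)(1.09)/(1.058e-05) = 0.0061 Ω
R_total = R_1 + R_2 + R_3 = 0.588 Ω

0.588 Ω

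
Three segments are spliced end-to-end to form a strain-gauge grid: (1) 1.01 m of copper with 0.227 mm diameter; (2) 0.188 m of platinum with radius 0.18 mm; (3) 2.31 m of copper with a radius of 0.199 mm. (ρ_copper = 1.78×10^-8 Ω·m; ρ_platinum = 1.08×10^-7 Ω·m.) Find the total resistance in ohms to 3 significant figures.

Seg 1: A = π(d/2)² = π(1.1350e-04 m)² = 4.047e-08 m²
R_1 = (1.78×10^-8)(1.01)/(4.047e-08) = 0.4442 Ω
Seg 2: A = πr² = π(1.8000e-04 m)² = 1.018e-07 m²
R_2 = (1.08×10^-7)(0.188)/(1.018e-07) = 0.1995 Ω
Seg 3: A = πr² = π(1.9900e-04 m)² = 1.244e-07 m²
R_3 = (1.78×10^-8)(2.31)/(1.244e-07) = 0.3305 Ω
R_total = R_1 + R_2 + R_3 = 0.974 Ω

0.974 Ω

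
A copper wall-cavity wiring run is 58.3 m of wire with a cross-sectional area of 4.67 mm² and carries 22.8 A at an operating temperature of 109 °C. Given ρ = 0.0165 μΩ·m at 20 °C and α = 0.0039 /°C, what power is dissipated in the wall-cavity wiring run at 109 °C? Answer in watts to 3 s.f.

144 W

ρ = 0.0165 μΩ·m = 1.65×10^-8 Ω·m
A = 4.67 mm² = 4.670e-06 m²
R₍20₎ = ρL/A = (1.65×10^-8)(58.3)/(4.670e-06) = 0.206 Ω
R₍109₎ = R₍20₎(1 + αΔT) = 0.206 × (1 + 0.0039×89) = 0.2775 Ω
P = I²R = (22.8)² × 0.2775 = 144 W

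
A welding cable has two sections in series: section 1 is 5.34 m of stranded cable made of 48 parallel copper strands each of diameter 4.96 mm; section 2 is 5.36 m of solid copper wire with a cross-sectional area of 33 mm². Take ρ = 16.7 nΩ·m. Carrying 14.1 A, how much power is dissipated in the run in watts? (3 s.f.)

0.558 W

ρ = 16.7 nΩ·m = 1.67×10^-8 Ω·m
Section 1: A_strand = π(2.4800e-03)² = 1.932e-05 m²; R₁ = ρL/(N·A_s) = (1.67×10^-8)(5.34)/(48×1.932e-05) = 9.615×10^-5 Ω
Section 2: A = 33 mm² = 3.300e-05 m²
R₂ = (1.67×10^-8)(5.36)/(3.300e-05) = 0.002712 Ω
R = R₁ + R₂ = 0.002809 Ω
P = I²R = (14.1)² × 0.002809 = 0.558 W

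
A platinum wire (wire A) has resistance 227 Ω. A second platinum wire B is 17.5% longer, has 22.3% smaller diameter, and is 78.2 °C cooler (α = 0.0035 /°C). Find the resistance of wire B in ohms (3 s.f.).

321 Ω

R ∝ ρL/d² with ρ ∝ (1+αΔT), so R_B/R_A = (1 + 17.5/100) × (1 − 22.3/100)⁻² × (1 − 0.0035×78.2)
= 1.175 × 1.656 × 0.7263 = 1.414
R_B = 1.414 × 227 = 321 Ω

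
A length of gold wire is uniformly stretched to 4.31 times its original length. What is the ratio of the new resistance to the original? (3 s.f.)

18.6

Volume constant ⇒ A' = A/k with k = 4.31. R' = ρ(kL)/(A/k) = k²R.
Factor = 18.6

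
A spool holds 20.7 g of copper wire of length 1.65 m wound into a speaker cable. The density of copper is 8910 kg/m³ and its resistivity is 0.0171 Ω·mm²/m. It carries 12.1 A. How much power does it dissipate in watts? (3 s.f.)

ρ = 0.0171 Ω·mm²/m = 1.71×10^-8 Ω·m
A = m/(density·L) = 0.0207/(8910×1.65) = 1.4080e-06 m²
R = ρL/A = (1.71×10^-8)(1.65)/(1.4080e-06) = 0.02004 Ω
P = I²R = (12.1)² × 0.02004 = 2.93 W

2.93 W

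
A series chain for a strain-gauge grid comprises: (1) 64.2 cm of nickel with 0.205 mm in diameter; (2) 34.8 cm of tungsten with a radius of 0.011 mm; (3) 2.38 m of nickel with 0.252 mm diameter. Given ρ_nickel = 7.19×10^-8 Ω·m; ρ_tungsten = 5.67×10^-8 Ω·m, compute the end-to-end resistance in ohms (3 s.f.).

Seg 1: A = π(d/2)² = π(1.0250e-04 m)² = 3.301e-08 m²
R_1 = (7.19×10^-8)(0.642)/(3.301e-08) = 1.399 Ω
Seg 2: A = πr² = π(1.1000e-05 m)² = 3.801e-10 m²
R_2 = (5.67×10^-8)(0.348)/(3.801e-10) = 51.91 Ω
Seg 3: A = π(d/2)² = π(1.2600e-04 m)² = 4.988e-08 m²
R_3 = (7.19×10^-8)(2.38)/(4.988e-08) = 3.431 Ω
R_total = R_1 + R_2 + R_3 = 56.7 Ω

56.7 Ω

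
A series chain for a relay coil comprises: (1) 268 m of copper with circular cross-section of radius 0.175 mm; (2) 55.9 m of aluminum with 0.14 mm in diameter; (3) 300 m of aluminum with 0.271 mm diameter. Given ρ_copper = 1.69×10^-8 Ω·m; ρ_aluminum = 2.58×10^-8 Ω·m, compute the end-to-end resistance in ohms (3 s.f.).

Seg 1: A = πr² = π(1.7500e-04 m)² = 9.621e-08 m²
R_1 = (1.69×10^-8)(268)/(9.621e-08) = 47.08 Ω
Seg 2: A = π(d/2)² = π(7.0000e-05 m)² = 1.539e-08 m²
R_2 = (2.58×10^-8)(55.9)/(1.539e-08) = 93.69 Ω
Seg 3: A = π(d/2)² = π(1.3550e-04 m)² = 5.768e-08 m²
R_3 = (2.58×10^-8)(300)/(5.768e-08) = 134.2 Ω
R_total = R_1 + R_2 + R_3 = 275 Ω

275 Ω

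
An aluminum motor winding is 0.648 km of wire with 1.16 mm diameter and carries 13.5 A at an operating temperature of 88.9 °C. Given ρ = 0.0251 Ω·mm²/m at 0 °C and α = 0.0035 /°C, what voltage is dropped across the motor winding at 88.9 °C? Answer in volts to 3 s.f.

272 V

ρ = 0.0251 Ω·mm²/m = 2.51×10^-8 Ω·m
A = π(d/2)² = π(5.8000e-04 m)² = 1.057e-06 m²
R₍0₎ = ρL/A = (2.51×10^-8)(648)/(1.057e-06) = 15.39 Ω
R₍88.9₎ = R₍0₎(1 + αΔT) = 15.39 × (1 + 0.0035×88.9) = 20.18 Ω
V = IR = 13.5 × 20.18 = 272 V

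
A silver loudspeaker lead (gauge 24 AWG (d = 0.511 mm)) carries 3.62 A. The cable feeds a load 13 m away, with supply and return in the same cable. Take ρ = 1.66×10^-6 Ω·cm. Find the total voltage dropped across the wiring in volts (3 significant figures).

7.62 V

ρ = 1.66×10^-6 Ω·cm = 1.66×10^-8 Ω·m
A = π(0.511/2 mm)² = π(2.5550e-04 m)² = 2.051e-07 m²
Total conductor length (both ways) L = 2 × 13 = 26 m
R = ρL/A = (1.66×10^-8)(26)/(2.051e-07) = 2.105 Ω
V = IR = 3.62 × 2.105 = 7.62 V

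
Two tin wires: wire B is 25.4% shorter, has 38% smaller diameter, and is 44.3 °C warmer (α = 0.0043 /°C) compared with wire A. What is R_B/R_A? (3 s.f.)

2.31

R ∝ ρL/d² with ρ ∝ (1+αΔT), so R_B/R_A = (1 − 25.4/100) × (1 − 38/100)⁻² × (1 + 0.0043×44.3)
= 0.746 × 2.602 × 1.19 = 2.31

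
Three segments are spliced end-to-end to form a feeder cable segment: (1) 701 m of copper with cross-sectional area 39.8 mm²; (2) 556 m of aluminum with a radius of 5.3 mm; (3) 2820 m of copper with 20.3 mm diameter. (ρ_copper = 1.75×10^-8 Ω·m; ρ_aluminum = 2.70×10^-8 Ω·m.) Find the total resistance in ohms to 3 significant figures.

0.631 Ω

Seg 1: A = 39.8 mm² = 3.980e-05 m²
R_1 = (1.75×10^-8)(701)/(3.980e-05) = 0.3082 Ω
Seg 2: A = πr² = π(5.3000e-03 m)² = 8.825e-05 m²
R_2 = (2.70×10^-8)(556)/(8.825e-05) = 0.1701 Ω
Seg 3: A = π(d/2)² = π(1.0150e-02 m)² = 3.237e-04 m²
R_3 = (1.75×10^-8)(2820)/(3.237e-04) = 0.1525 Ω
R_total = R_1 + R_2 + R_3 = 0.631 Ω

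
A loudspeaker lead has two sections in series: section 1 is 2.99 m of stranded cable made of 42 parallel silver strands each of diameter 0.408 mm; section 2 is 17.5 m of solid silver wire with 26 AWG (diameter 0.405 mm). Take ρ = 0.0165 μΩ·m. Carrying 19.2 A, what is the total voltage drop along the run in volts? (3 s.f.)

43.2 V

ρ = 0.0165 μΩ·m = 1.65×10^-8 Ω·m
Section 1: A_strand = π(2.0400e-04)² = 1.307e-07 m²; R₁ = ρL/(N·A_s) = (1.65×10^-8)(2.99)/(42×1.307e-07) = 0.008985 Ω
Section 2: A = π(0.405/2 mm)² = π(2.0250e-04 m)² = 1.288e-07 m²
R₂ = (1.65×10^-8)(17.5)/(1.288e-07) = 2.241 Ω
R = R₁ + R₂ = 2.25 Ω
V = IR = 19.2 × 2.25 = 43.2 V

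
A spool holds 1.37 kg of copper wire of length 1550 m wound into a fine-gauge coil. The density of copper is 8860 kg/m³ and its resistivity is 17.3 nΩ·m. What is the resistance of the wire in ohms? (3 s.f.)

ρ = 17.3 nΩ·m = 1.73×10^-8 Ω·m
A = m/(density·L) = 1.37/(8860×1550) = 9.9760e-08 m²
R = ρL/A = (1.73×10^-8)(1550)/(9.9760e-08) = 269 Ω

269 Ω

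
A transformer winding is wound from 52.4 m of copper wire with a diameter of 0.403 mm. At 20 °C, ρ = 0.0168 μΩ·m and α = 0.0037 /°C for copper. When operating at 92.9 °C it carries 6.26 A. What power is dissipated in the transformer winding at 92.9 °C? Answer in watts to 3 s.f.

ρ = 0.0168 μΩ·m = 1.68×10^-8 Ω·m
A = π(d/2)² = π(2.0150e-04 m)² = 1.276e-07 m²
R₍20₎ = ρL/A = (1.68×10^-8)(52.4)/(1.276e-07) = 6.901 Ω
R₍92.9₎ = R₍20₎(1 + αΔT) = 6.901 × (1 + 0.0037×72.9) = 8.763 Ω
P = I²R = (6.26)² × 8.763 = 343 W

343 W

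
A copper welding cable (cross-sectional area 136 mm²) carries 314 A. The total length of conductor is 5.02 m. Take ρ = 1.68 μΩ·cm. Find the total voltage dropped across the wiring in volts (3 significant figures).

ρ = 1.68 μΩ·cm = 1.68×10^-8 Ω·m
A = 136 mm² = 1.360e-04 m²
R = ρL/A = (1.68×10^-8)(5.02)/(1.360e-04) = 6.201×10^-4 Ω
V = IR = 314 × 6.201×10^-4 = 0.195 V

0.195 V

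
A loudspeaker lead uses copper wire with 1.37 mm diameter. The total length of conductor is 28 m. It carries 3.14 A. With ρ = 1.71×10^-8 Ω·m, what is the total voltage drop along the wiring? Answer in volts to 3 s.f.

1.02 V

A = π(d/2)² = π(6.8500e-04 m)² = 1.474e-06 m²
R = ρL/A = (1.71×10^-8)(28)/(1.474e-06) = 0.3248 Ω
V = IR = 3.14 × 0.3248 = 1.02 V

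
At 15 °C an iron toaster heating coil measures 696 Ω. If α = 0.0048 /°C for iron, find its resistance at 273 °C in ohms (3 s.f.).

1560 Ω

ΔT = 273 − 15 = 258 °C
R = R₀(1 + αΔT) = 696 × (1 + 0.0048×258) = 696 × 2.238 = 1560 Ω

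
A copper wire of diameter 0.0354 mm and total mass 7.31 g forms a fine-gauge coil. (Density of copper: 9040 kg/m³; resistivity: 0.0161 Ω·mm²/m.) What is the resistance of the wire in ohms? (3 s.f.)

13400 Ω

ρ = 0.0161 Ω·mm²/m = 1.61×10^-8 Ω·m
A = π(d/2)² = π(1.7700e-05 m)² = 9.8423e-10 m²
L = m/(density·A) = 0.00731/(9040×9.8423e-10) = 821.6 m
R = ρL/A = (1.61×10^-8)(821.6)/(9.8423e-10) = 13400 Ω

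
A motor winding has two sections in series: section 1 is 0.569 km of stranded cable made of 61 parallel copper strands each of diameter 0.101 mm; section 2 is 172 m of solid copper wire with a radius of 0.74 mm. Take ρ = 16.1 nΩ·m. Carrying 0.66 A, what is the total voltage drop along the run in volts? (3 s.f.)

13.4 V

ρ = 16.1 nΩ·m = 1.61×10^-8 Ω·m
Section 1: A_strand = π(5.0500e-05)² = 8.012e-09 m²; R₁ = ρL/(N·A_s) = (1.61×10^-8)(569)/(61×8.012e-09) = 18.74 Ω
Section 2: A = πr² = π(7.4000e-04 m)² = 1.720e-06 m²
R₂ = (1.61×10^-8)(172)/(1.720e-06) = 1.61 Ω
R = R₁ + R₂ = 20.35 Ω
V = IR = 0.66 × 20.35 = 13.4 V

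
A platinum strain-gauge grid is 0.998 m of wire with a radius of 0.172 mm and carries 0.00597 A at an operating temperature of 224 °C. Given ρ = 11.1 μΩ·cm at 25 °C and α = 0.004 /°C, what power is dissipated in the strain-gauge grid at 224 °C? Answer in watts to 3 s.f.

7.63×10^-5 W

ρ = 11.1 μΩ·cm = 1.11×10^-7 Ω·m
A = πr² = π(1.7200e-04 m)² = 9.294e-08 m²
R₍25₎ = ρL/A = (1.11×10^-7)(0.998)/(9.294e-08) = 1.192 Ω
R₍224₎ = R₍25₎(1 + αΔT) = 1.192 × (1 + 0.004×199) = 2.141 Ω
P = I²R = (0.00597)² × 2.141 = 7.63×10^-5 W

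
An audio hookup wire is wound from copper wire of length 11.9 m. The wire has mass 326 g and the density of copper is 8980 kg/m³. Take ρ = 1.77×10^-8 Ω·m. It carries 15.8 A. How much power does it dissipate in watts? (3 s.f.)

17.2 W

A = m/(density·L) = 0.326/(8980×11.9) = 3.0507e-06 m²
R = ρL/A = (1.77×10^-8)(11.9)/(3.0507e-06) = 0.06904 Ω
P = I²R = (15.8)² × 0.06904 = 17.2 W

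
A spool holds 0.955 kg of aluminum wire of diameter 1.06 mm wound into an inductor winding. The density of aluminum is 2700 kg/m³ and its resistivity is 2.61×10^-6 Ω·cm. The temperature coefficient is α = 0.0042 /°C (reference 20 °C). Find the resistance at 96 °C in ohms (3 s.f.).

15.6 Ω

ρ = 2.61×10^-6 Ω·cm = 2.61×10^-8 Ω·m
A = π(d/2)² = π(5.3000e-04 m)² = 8.8247e-07 m²
L = m/(density·A) = 0.955/(2700×8.8247e-07) = 400.8 m
R = ρL/A = (2.61×10^-8)(400.8)/(8.8247e-07) = 11.85 Ω
R(96 °C) = 11.85 × (1 + 0.0042×76) = 15.6 Ω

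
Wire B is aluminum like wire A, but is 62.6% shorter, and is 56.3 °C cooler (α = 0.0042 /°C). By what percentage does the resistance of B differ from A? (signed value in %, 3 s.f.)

-71.4%

R ∝ ρL/d² with ρ ∝ (1+αΔT), so R_B/R_A = (1 − 62.6/100) × (1 − 0.0042×56.3)
= 0.374 × 0.7635 = 0.2856
(R_B − R_A)/R_A = 0.2856 − 1 = -71.4%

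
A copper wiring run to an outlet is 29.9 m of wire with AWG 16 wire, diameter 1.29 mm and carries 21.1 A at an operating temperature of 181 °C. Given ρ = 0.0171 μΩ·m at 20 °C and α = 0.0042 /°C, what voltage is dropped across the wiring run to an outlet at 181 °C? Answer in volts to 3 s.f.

ρ = 0.0171 μΩ·m = 1.71×10^-8 Ω·m
A = π(1.29/2 mm)² = π(6.4500e-04 m)² = 1.307e-06 m²
R₍20₎ = ρL/A = (1.71×10^-8)(29.9)/(1.307e-06) = 0.3912 Ω
R₍181₎ = R₍20₎(1 + αΔT) = 0.3912 × (1 + 0.0042×161) = 0.6557 Ω
V = IR = 21.1 × 0.6557 = 13.8 V

13.8 V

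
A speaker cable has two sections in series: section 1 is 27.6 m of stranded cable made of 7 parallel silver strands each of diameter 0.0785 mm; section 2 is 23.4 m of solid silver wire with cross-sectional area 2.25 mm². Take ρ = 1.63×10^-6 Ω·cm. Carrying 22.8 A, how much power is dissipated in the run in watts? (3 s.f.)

ρ = 1.63×10^-6 Ω·cm = 1.63×10^-8 Ω·m
Section 1: A_strand = π(3.9250e-05)² = 4.840e-09 m²; R₁ = ρL/(N·A_s) = (1.63×10^-8)(27.6)/(7×4.840e-09) = 13.28 Ω
Section 2: A = 2.25 mm² = 2.250e-06 m²
R₂ = (1.63×10^-8)(23.4)/(2.250e-06) = 0.1695 Ω
R = R₁ + R₂ = 13.45 Ω
P = I²R = (22.8)² × 13.45 = 6990 W

6990 W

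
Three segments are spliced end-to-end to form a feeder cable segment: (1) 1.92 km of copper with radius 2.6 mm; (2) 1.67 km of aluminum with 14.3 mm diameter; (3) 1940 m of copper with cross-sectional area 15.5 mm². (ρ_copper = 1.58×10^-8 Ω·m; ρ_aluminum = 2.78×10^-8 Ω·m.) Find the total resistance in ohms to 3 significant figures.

Seg 1: A = πr² = π(2.6000e-03 m)² = 2.124e-05 m²
R_1 = (1.58×10^-8)(1920)/(2.124e-05) = 1.428 Ω
Seg 2: A = π(d/2)² = π(7.1500e-03 m)² = 1.606e-04 m²
R_2 = (2.78×10^-8)(1670)/(1.606e-04) = 0.2891 Ω
Seg 3: A = 15.5 mm² = 1.550e-05 m²
R_3 = (1.58×10^-8)(1940)/(1.550e-05) = 1.978 Ω
R_total = R_1 + R_2 + R_3 = 3.70 Ω

3.70 Ω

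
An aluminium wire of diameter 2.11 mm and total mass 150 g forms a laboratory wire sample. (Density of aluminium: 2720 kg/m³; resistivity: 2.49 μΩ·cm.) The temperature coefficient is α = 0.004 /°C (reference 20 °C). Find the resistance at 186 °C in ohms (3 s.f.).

0.187 Ω

ρ = 2.49 μΩ·cm = 2.49×10^-8 Ω·m
A = π(d/2)² = π(1.0550e-03 m)² = 3.4967e-06 m²
L = m/(density·A) = 0.15/(2720×3.4967e-06) = 15.77 m
R = ρL/A = (2.49×10^-8)(15.77)/(3.4967e-06) = 0.1123 Ω
R(186 °C) = 0.1123 × (1 + 0.004×166) = 0.187 Ω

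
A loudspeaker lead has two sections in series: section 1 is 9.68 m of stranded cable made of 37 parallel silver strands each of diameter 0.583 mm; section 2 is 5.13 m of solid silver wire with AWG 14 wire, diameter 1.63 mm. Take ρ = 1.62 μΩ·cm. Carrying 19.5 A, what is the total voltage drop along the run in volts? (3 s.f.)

ρ = 1.62 μΩ·cm = 1.62×10^-8 Ω·m
Section 1: A_strand = π(2.9150e-04)² = 2.669e-07 m²; R₁ = ρL/(N·A_s) = (1.62×10^-8)(9.68)/(37×2.669e-07) = 0.01588 Ω
Section 2: A = π(1.63/2 mm)² = π(8.1500e-04 m)² = 2.087e-06 m²
R₂ = (1.62×10^-8)(5.13)/(2.087e-06) = 0.03983 Ω
R = R₁ + R₂ = 0.0557 Ω
V = IR = 19.5 × 0.0557 = 1.09 V

1.09 V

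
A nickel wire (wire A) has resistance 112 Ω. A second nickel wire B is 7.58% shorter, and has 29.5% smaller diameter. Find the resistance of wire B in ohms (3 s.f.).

R ∝ L/d², so R_B/R_A = (1 − 7.58/100) × (1 − 29.5/100)⁻²
= 0.9242 × 2.012 = 1.859
R_B = 1.859 × 112 = 208 Ω

208 Ω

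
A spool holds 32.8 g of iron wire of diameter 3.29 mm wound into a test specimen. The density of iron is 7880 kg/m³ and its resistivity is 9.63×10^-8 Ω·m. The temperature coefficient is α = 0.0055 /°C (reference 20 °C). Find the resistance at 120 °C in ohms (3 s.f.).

A = π(d/2)² = π(1.6450e-03 m)² = 8.5012e-06 m²
L = m/(density·A) = 0.0328/(7880×8.5012e-06) = 0.4896 m
R = ρL/A = (9.63×10^-8)(0.4896)/(8.5012e-06) = 0.005546 Ω
R(120 °C) = 0.005546 × (1 + 0.0055×100) = 0.00860 Ω

0.00860 Ω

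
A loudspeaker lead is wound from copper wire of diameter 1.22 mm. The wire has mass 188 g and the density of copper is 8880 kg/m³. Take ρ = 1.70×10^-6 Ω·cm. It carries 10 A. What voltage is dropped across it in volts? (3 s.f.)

2.63 V

ρ = 1.70×10^-6 Ω·cm = 1.70×10^-8 Ω·m
A = π(d/2)² = π(6.1000e-04 m)² = 1.1690e-06 m²
L = m/(density·A) = 0.188/(8880×1.1690e-06) = 18.11 m
R = ρL/A = (1.70×10^-8)(18.11)/(1.1690e-06) = 0.2634 Ω
V = IR = 10 × 0.2634 = 2.63 V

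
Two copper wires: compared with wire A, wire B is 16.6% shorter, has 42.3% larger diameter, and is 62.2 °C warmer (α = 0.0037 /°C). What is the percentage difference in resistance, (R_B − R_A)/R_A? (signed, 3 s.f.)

-49.3%

R ∝ ρL/d² with ρ ∝ (1+αΔT), so R_B/R_A = (1 − 16.6/100) × (1 + 42.3/100)⁻² × (1 + 0.0037×62.2)
= 0.834 × 0.4938 × 1.23 = 0.5067
(R_B − R_A)/R_A = 0.5067 − 1 = -49.3%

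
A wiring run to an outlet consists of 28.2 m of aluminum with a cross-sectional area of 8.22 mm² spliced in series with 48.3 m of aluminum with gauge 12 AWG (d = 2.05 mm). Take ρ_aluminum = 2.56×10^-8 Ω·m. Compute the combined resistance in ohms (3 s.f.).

0.462 Ω

Segment 1: A = 8.22 mm² = 8.220e-06 m²
R₁ = ρL/A = (2.56×10^-8)(28.2)/(8.220e-06) = 0.08782 Ω
Segment 2: A = π(2.05/2 mm)² = π(1.0250e-03 m)² = 3.301e-06 m²
R₂ = (2.56×10^-8)(48.3)/(3.301e-06) = 0.3746 Ω
R = R₁ + R₂ = 0.462 Ω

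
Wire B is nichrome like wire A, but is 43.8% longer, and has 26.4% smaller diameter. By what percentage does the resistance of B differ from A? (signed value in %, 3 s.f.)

R ∝ L/d², so R_B/R_A = (1 + 43.8/100) × (1 − 26.4/100)⁻²
= 1.438 × 1.846 = 2.655
(R_B − R_A)/R_A = 2.655 − 1 = 165%

165%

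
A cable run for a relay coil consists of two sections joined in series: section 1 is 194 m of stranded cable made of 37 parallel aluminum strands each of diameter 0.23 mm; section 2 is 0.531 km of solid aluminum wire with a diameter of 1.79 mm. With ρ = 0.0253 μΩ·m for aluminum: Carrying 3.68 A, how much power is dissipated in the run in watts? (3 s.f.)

116 W

ρ = 0.0253 μΩ·m = 2.53×10^-8 Ω·m
Section 1: A_strand = π(1.1500e-04)² = 4.155e-08 m²; R₁ = ρL/(N·A_s) = (2.53×10^-8)(194)/(37×4.155e-08) = 3.193 Ω
Section 2: A = π(d/2)² = π(8.9500e-04 m)² = 2.516e-06 m²
R₂ = (2.53×10^-8)(531)/(2.516e-06) = 5.338 Ω
R = R₁ + R₂ = 8.531 Ω
P = I²R = (3.68)² × 8.531 = 116 W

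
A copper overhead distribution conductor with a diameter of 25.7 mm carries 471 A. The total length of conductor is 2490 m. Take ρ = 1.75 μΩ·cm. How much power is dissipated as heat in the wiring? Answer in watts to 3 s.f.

ρ = 1.75 μΩ·cm = 1.75×10^-8 Ω·m
A = π(d/2)² = π(1.2850e-02 m)² = 5.187e-04 m²
R = ρL/A = (1.75×10^-8)(2490)/(5.187e-04) = 0.084 Ω
P = I²R = (471)² × 0.084 = 18600 W

18600 W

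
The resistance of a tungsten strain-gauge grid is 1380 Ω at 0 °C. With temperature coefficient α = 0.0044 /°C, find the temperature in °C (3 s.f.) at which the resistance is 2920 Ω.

254 °C

R = R₀(1 + α(T − T₀)) ⇒ T = T₀ + (R/R₀ − 1)/α
T = 0 + (2920/1380 − 1)/0.0044 = 0 + (1.116)/0.0044 = 254 °C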